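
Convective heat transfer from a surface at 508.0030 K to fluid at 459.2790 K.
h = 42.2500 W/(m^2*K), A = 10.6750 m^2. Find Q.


dT = 48.7240 K
Q = 42.2500 * 10.6750 * 48.7240 = 21975.4376 W

21975.4376 W


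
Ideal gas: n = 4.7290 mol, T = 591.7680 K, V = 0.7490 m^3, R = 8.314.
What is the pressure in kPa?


P = nRT/V = 4.7290 * 8.314 * 591.7680 / 0.7490
= 23266.4868 / 0.7490 = 31063.4003 Pa = 31.0634 kPa

31.0634 kPa


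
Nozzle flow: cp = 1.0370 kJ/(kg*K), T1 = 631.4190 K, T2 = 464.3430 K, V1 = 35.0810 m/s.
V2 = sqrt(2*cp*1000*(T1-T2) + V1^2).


dT = 167.0760 K
2*cp*1000*dT = 346515.6240
V1^2 = 1230.6766
V2 = sqrt(347746.3006) = 589.7002 m/s

589.7002 m/s


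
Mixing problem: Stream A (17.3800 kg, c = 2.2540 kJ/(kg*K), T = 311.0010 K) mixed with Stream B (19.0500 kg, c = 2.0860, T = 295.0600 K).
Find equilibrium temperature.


num = 23908.4977
den = 78.9128
Tf = 302.9736 K

302.9736 K


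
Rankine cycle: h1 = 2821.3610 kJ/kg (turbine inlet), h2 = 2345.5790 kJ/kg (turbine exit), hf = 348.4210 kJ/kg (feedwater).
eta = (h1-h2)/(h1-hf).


W = 475.7820 kJ/kg
Q_in = 2472.9400 kJ/kg
eta = 0.1924 = 19.2395%

eta = 19.2395%


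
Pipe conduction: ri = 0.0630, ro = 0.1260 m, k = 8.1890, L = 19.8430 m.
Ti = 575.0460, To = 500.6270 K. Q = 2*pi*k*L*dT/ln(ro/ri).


dT = 74.4190 K
ln(ro/ri) = 0.6931
Q = 2*pi*8.1890*19.8430*74.4190 / 0.6931 = 109616.6286 W

109616.6286 W


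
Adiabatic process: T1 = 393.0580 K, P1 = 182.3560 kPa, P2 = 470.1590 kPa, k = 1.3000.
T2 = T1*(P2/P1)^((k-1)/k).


(k-1)/k = 0.2308
(P2/P1)^exp = 1.2443
T2 = 393.0580 * 1.2443 = 489.0775 K

489.0775 K


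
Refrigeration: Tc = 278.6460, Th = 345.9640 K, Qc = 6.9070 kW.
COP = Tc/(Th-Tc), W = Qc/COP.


COP = 278.6460 / 67.3180 = 4.1392
W = 6.9070 / 4.1392 = 1.6687 kW

COP = 4.1392, W = 1.6687 kW


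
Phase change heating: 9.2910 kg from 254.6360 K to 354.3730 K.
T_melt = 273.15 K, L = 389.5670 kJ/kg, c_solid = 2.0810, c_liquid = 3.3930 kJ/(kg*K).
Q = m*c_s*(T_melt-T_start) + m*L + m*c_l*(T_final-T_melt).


Q1 (sensible, solid) = 9.2910 * 2.0810 * 18.5140 = 357.9602 kJ
Q2 (latent) = 9.2910 * 389.5670 = 3619.4670 kJ
Q3 (sensible, liquid) = 9.2910 * 3.3930 * 81.2230 = 2560.5033 kJ
Q_total = 6537.9306 kJ

6537.9306 kJ


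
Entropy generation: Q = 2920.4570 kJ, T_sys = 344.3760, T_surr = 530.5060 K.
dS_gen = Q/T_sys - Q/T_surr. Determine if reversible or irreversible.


dS_sys = 2920.4570/344.3760 = 8.4804 kJ/K
dS_surr = -2920.4570/530.5060 = -5.5050 kJ/K
dS_gen = 8.4804 - 5.5050 = 2.9754 kJ/K (irreversible)

dS_gen = 2.9754 kJ/K, irreversible


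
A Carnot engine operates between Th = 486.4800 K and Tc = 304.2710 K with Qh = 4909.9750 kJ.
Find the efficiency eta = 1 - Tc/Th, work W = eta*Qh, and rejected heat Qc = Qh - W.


eta = 1 - 304.2710/486.4800 = 0.3745
W = 0.3745 * 4909.9750 = 1839.0101 kJ
Qc = 4909.9750 - 1839.0101 = 3070.9649 kJ

eta = 37.4546%, W = 1839.0101 kJ, Qc = 3070.9649 kJ


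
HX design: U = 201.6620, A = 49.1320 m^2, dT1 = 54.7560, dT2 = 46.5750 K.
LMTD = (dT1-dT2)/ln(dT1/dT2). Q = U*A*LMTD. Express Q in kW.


LMTD = 50.5552 K
Q = 201.6620 * 49.1320 * 50.5552 = 500904.0730 W = 500.9041 kW

500.9041 kW


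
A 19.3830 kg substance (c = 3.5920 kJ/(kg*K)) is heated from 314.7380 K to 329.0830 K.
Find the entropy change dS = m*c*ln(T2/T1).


T2/T1 = 1.0456
ln(T2/T1) = 0.0446
dS = 19.3830 * 3.5920 * 0.0446 = 3.1031 kJ/K

3.1031 kJ/K


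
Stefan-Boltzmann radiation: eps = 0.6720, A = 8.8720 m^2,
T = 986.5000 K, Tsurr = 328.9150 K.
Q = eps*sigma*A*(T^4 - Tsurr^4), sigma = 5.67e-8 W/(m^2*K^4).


T^4 = 9.4708e+11
Tsurr^4 = 1.1704e+10
Q = 0.6720 * 5.67e-8 * 8.8720 * 9.3538e+11 = 316199.9498 W

316199.9498 W


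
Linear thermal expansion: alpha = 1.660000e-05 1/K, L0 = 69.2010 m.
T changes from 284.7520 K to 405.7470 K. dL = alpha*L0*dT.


dT = 120.9950 K
dL = 1.660000e-05 * 69.2010 * 120.9950 = 0.138991 m
L_final = 69.339991 m

dL = 0.138991 m


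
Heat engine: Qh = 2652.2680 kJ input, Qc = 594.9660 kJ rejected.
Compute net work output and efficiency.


W = 2652.2680 - 594.9660 = 2057.3020 kJ
eta = 2057.3020 / 2652.2680 = 0.7757 = 77.5677%

W = 2057.3020 kJ, eta = 77.5677%


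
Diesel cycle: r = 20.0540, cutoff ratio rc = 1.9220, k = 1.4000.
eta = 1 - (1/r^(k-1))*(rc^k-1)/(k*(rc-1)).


r^(k-1) = 3.3180
rc^k = 2.4961
eta = 0.6507 = 65.0691%

65.0691%


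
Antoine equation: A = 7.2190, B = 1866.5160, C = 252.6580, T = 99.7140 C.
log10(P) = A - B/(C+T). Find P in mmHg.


C+T = 352.3720
B/(C+T) = 5.2970
log10(P) = 7.2190 - 5.2970 = 1.9220
P = 10^1.9220 = 83.5595 mmHg

83.5595 mmHg


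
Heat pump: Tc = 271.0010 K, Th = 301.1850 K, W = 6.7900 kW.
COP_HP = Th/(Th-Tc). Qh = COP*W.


COP = 301.1850 / 30.1840 = 9.9783
Qh = 9.9783 * 6.7900 = 67.7527 kW

COP = 9.9783, Qh = 67.7527 kW


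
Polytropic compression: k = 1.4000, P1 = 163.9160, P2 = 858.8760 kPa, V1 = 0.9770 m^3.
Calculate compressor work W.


(k-1)/k = 0.2857
(P2/P1)^exp = 1.6052
W = 3.5000 * 163.9160 * 0.9770 * (1.6052 - 1) = 339.1957 kJ

339.1957 kJ


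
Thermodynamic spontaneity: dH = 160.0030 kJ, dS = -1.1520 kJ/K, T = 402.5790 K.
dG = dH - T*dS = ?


T*dS = 402.5790 * -1.1520 = -463.7710 kJ
dG = 160.0030 + 463.7710 = 623.7740 kJ (non-spontaneous)

dG = 623.7740 kJ, non-spontaneous


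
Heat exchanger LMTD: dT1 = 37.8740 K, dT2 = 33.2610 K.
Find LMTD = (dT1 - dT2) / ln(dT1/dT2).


dT1/dT2 = 1.1387
ln(dT1/dT2) = 0.1299
LMTD = 4.6130 / 0.1299 = 35.5176 K

35.5176 K


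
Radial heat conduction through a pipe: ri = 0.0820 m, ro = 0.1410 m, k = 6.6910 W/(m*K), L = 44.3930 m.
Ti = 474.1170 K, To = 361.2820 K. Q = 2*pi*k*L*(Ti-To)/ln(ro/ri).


dT = 112.8350 K
ln(ro/ri) = 0.5420
Q = 2*pi*6.6910*44.3930*112.8350 / 0.5420 = 388505.6816 W

388505.6816 W


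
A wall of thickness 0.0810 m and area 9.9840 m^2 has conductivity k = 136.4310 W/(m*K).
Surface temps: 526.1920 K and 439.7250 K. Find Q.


dT = 86.4670 K
Q = 136.4310 * 9.9840 * 86.4670 / 0.0810 = 1454062.2753 W

1454062.2753 W


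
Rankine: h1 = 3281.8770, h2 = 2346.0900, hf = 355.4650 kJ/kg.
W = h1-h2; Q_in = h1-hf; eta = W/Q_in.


W = 935.7870 kJ/kg
Q_in = 2926.4120 kJ/kg
eta = 0.3198 = 31.9773%

eta = 31.9773%


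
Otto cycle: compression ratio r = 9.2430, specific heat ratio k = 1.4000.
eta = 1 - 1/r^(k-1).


r^(k-1) = 2.4340
eta = 1 - 1/2.4340 = 0.5892 = 58.9158%

58.9158%


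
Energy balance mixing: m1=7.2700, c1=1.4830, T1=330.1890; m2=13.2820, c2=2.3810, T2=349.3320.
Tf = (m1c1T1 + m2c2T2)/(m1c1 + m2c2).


num = 14607.3326
den = 42.4059
Tf = 344.4650 K

344.4650 K


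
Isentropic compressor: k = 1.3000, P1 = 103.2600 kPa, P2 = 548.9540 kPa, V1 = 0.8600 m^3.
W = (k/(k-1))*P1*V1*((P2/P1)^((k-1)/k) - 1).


(k-1)/k = 0.2308
(P2/P1)^exp = 1.4704
W = 4.3333 * 103.2600 * 0.8600 * (1.4704 - 1) = 181.0323 kJ

181.0323 kJ


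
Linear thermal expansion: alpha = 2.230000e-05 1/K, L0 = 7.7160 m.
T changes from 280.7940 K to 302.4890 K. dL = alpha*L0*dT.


dT = 21.6950 K
dL = 2.230000e-05 * 7.7160 * 21.6950 = 0.003733 m
L_final = 7.719733 m

dL = 0.003733 m


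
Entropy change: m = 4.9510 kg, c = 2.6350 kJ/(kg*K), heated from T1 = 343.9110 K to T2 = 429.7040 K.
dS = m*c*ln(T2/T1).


T2/T1 = 1.2495
ln(T2/T1) = 0.2227
dS = 4.9510 * 2.6350 * 0.2227 = 2.9055 kJ/K

2.9055 kJ/K


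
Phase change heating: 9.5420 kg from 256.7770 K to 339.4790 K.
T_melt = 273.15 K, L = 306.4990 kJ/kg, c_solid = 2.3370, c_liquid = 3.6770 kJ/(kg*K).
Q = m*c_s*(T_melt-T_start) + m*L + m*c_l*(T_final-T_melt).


Q1 (sensible, solid) = 9.5420 * 2.3370 * 16.3730 = 365.1122 kJ
Q2 (latent) = 9.5420 * 306.4990 = 2924.6135 kJ
Q3 (sensible, liquid) = 9.5420 * 3.6770 * 66.3290 = 2327.2149 kJ
Q_total = 5616.9406 kJ

5616.9406 kJ


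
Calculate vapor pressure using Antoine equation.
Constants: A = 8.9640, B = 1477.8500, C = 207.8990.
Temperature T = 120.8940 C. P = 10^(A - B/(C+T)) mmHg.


C+T = 328.7930
B/(C+T) = 4.4948
log10(P) = 8.9640 - 4.4948 = 4.4692
P = 10^4.4692 = 29459.5896 mmHg

29459.5896 mmHg


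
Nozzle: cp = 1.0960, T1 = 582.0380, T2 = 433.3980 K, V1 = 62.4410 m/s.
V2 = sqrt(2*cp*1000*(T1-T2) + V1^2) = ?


dT = 148.6400 K
2*cp*1000*dT = 325818.8800
V1^2 = 3898.8785
V2 = sqrt(329717.7585) = 574.2106 m/s

574.2106 m/s


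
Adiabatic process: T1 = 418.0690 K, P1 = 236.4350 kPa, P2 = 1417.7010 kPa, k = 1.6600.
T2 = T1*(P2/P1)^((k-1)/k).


(k-1)/k = 0.3976
(P2/P1)^exp = 2.0383
T2 = 418.0690 * 2.0383 = 852.1631 K

852.1631 K


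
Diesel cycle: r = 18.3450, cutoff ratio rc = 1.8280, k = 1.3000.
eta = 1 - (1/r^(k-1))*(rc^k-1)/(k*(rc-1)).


r^(k-1) = 2.3936
rc^k = 2.1906
eta = 0.5379 = 53.7887%

53.7887%


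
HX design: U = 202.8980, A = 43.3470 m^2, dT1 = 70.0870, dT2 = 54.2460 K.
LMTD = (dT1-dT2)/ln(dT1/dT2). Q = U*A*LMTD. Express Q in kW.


LMTD = 61.8287 K
Q = 202.8980 * 43.3470 * 61.8287 = 543784.2192 W = 543.7842 kW

543.7842 kW


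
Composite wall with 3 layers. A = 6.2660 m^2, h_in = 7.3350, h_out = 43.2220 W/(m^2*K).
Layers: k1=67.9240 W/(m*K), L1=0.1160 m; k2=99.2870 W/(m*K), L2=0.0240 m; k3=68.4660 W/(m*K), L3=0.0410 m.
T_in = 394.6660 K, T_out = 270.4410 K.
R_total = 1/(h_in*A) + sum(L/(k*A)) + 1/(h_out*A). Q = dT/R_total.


R_conv_in = 1/(7.3350*6.2660) = 0.0218
R_1 = 0.1160/(67.9240*6.2660) = 0.0003
R_2 = 0.0240/(99.2870*6.2660) = 3.8577e-05
R_3 = 0.0410/(68.4660*6.2660) = 9.5569e-05
R_conv_out = 1/(43.2220*6.2660) = 0.0037
R_total = 0.0259 K/W
Q = 124.2250 / 0.0259 = 4804.3852 W

R_total = 0.0259 K/W, Q = 4804.3852 W


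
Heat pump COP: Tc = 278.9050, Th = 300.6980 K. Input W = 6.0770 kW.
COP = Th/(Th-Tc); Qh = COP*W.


COP = 300.6980 / 21.7930 = 13.7979
Qh = 13.7979 * 6.0770 = 83.8499 kW

COP = 13.7979, Qh = 83.8499 kW


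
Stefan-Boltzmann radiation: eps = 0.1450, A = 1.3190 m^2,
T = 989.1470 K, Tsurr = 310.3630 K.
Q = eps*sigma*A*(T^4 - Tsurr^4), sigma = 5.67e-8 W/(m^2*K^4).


T^4 = 9.5729e+11
Tsurr^4 = 9.2785e+09
Q = 0.1450 * 5.67e-8 * 1.3190 * 9.4801e+11 = 10280.3824 W

10280.3824 W


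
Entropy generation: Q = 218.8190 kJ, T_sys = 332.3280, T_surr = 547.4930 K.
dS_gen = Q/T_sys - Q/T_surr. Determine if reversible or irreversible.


dS_sys = 218.8190/332.3280 = 0.6584 kJ/K
dS_surr = -218.8190/547.4930 = -0.3997 kJ/K
dS_gen = 0.6584 - 0.3997 = 0.2588 kJ/K (irreversible)

dS_gen = 0.2588 kJ/K, irreversible


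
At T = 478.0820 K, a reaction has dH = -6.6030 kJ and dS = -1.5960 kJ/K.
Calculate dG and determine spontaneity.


T*dS = 478.0820 * -1.5960 = -763.0189 kJ
dG = -6.6030 + 763.0189 = 756.4159 kJ (non-spontaneous)

dG = 756.4159 kJ, non-spontaneous


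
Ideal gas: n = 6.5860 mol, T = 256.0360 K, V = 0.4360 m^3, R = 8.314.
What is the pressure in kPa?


P = nRT/V = 6.5860 * 8.314 * 256.0360 / 0.4360
= 14019.5082 / 0.4360 = 32154.8354 Pa = 32.1548 kPa

32.1548 kPa


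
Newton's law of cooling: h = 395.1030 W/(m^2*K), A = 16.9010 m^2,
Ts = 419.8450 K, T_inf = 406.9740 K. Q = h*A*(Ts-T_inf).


dT = 12.8710 K
Q = 395.1030 * 16.9010 * 12.8710 = 85947.8504 W

85947.8504 W


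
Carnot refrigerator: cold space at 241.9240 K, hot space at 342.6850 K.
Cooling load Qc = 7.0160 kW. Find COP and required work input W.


COP = 241.9240 / 100.7610 = 2.4010
W = 7.0160 / 2.4010 = 2.9222 kW

COP = 2.4010, W = 2.9222 kW


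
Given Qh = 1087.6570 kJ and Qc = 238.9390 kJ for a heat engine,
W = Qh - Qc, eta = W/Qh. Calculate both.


W = 1087.6570 - 238.9390 = 848.7180 kJ
eta = 848.7180 / 1087.6570 = 0.7803 = 78.0318%

W = 848.7180 kJ, eta = 78.0318%


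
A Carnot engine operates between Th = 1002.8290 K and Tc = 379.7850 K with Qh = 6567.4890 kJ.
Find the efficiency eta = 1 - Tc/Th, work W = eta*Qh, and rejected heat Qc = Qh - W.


eta = 1 - 379.7850/1002.8290 = 0.6213
W = 0.6213 * 6567.4890 = 4080.2915 kJ
Qc = 6567.4890 - 4080.2915 = 2487.1975 kJ

eta = 62.1286%, W = 4080.2915 kJ, Qc = 2487.1975 kJ


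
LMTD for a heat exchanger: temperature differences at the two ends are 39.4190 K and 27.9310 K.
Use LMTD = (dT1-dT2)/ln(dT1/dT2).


dT1/dT2 = 1.4113
ln(dT1/dT2) = 0.3445
LMTD = 11.4880 / 0.3445 = 33.3458 K

33.3458 K


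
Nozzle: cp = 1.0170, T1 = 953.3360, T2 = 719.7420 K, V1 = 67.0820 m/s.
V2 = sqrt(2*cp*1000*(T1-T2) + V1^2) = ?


dT = 233.5940 K
2*cp*1000*dT = 475130.1960
V1^2 = 4499.9947
V2 = sqrt(479630.1907) = 692.5534 m/s

692.5534 m/s


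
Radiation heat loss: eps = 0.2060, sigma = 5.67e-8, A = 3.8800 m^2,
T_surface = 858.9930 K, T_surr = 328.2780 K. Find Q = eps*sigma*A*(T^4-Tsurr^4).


T^4 = 5.4445e+11
Tsurr^4 = 1.1614e+10
Q = 0.2060 * 5.67e-8 * 3.8800 * 5.3284e+11 = 24147.7345 W

24147.7345 W


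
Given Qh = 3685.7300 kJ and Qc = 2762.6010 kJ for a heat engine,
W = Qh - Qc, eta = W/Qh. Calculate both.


W = 3685.7300 - 2762.6010 = 923.1290 kJ
eta = 923.1290 / 3685.7300 = 0.2505 = 25.0460%

W = 923.1290 kJ, eta = 25.0460%


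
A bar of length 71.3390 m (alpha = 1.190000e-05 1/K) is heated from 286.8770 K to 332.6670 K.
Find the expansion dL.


dT = 45.7900 K
dL = 1.190000e-05 * 71.3390 * 45.7900 = 0.038873 m
L_final = 71.377873 m

dL = 0.038873 m


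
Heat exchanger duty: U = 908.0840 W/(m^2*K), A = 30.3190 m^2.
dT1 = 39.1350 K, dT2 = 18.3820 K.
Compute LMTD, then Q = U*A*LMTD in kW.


LMTD = 27.4639 K
Q = 908.0840 * 30.3190 * 27.4639 = 756142.7762 W = 756.1428 kW

756.1428 kW


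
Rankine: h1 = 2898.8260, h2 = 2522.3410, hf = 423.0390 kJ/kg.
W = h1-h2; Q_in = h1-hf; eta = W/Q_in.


W = 376.4850 kJ/kg
Q_in = 2475.7870 kJ/kg
eta = 0.1521 = 15.2067%

eta = 15.2067%


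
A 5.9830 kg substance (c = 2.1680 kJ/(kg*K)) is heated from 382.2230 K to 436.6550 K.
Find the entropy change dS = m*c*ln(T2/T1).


T2/T1 = 1.1424
ln(T2/T1) = 0.1331
dS = 5.9830 * 2.1680 * 0.1331 = 1.7270 kJ/K

1.7270 kJ/K


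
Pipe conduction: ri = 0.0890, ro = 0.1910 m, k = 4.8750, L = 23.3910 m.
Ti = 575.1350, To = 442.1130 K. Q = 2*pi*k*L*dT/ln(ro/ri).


dT = 133.0220 K
ln(ro/ri) = 0.7636
Q = 2*pi*4.8750*23.3910*133.0220 / 0.7636 = 124807.2329 W

124807.2329 W


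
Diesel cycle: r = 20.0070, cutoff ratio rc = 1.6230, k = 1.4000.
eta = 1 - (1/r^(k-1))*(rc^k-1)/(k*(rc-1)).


r^(k-1) = 3.3149
rc^k = 1.9699
eta = 0.6645 = 66.4539%

66.4539%


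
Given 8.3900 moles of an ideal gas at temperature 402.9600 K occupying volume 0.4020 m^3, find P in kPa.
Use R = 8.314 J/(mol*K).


P = nRT/V = 8.3900 * 8.314 * 402.9600 / 0.4020
= 28108.2572 / 0.4020 = 69921.0378 Pa = 69.9210 kPa

69.9210 kPa


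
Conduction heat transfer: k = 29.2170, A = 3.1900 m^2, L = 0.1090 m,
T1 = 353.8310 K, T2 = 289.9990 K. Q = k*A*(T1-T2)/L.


dT = 63.8320 K
Q = 29.2170 * 3.1900 * 63.8320 / 0.1090 = 54580.5940 W

54580.5940 W


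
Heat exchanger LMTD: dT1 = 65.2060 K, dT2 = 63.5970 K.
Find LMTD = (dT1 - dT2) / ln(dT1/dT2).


dT1/dT2 = 1.0253
ln(dT1/dT2) = 0.0250
LMTD = 1.6090 / 0.0250 = 64.3981 K

64.3981 K


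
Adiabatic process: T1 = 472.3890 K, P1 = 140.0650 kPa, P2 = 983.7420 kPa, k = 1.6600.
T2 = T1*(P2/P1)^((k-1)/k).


(k-1)/k = 0.3976
(P2/P1)^exp = 2.1706
T2 = 472.3890 * 2.1706 = 1025.3698 K

1025.3698 K


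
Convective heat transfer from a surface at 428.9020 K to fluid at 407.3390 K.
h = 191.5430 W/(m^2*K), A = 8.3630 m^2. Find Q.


dT = 21.5630 K
Q = 191.5430 * 8.3630 * 21.5630 = 34541.2114 W

34541.2114 W


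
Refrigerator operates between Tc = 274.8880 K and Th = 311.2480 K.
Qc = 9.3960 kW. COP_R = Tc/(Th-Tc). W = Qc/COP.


COP = 274.8880 / 36.3600 = 7.5602
W = 9.3960 / 7.5602 = 1.2428 kW

COP = 7.5602, W = 1.2428 kW


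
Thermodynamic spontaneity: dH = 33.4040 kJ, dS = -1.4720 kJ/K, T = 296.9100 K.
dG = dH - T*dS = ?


T*dS = 296.9100 * -1.4720 = -437.0515 kJ
dG = 33.4040 + 437.0515 = 470.4555 kJ (non-spontaneous)

dG = 470.4555 kJ, non-spontaneous


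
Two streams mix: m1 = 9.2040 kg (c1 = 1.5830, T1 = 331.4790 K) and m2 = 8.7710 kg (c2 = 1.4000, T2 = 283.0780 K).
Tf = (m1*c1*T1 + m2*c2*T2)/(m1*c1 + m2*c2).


num = 8305.6545
den = 26.8493
Tf = 309.3431 K

309.3431 K


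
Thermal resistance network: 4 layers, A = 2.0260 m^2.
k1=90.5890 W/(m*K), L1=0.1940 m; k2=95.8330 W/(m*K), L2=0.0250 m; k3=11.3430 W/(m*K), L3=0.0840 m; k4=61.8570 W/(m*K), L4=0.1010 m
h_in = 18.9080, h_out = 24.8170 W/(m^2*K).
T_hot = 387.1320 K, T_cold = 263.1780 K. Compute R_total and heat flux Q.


R_conv_in = 1/(18.9080*2.0260) = 0.0261
R_1 = 0.1940/(90.5890*2.0260) = 0.0011
R_2 = 0.0250/(95.8330*2.0260) = 0.0001
R_3 = 0.0840/(11.3430*2.0260) = 0.0037
R_4 = 0.1010/(61.8570*2.0260) = 0.0008
R_conv_out = 1/(24.8170*2.0260) = 0.0199
R_total = 0.0516 K/W
Q = 123.9540 / 0.0516 = 2400.3338 W

R_total = 0.0516 K/W, Q = 2400.3338 W


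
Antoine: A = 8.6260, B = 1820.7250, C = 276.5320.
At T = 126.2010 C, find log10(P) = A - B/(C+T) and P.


C+T = 402.7330
B/(C+T) = 4.5209
log10(P) = 8.6260 - 4.5209 = 4.1051
P = 10^4.1051 = 12737.2804 mmHg

12737.2804 mmHg


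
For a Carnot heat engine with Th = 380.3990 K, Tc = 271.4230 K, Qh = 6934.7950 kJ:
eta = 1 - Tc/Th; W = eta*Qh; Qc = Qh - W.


eta = 1 - 271.4230/380.3990 = 0.2865
W = 0.2865 * 6934.7950 = 1986.6672 kJ
Qc = 6934.7950 - 1986.6672 = 4948.1278 kJ

eta = 28.6478%, W = 1986.6672 kJ, Qc = 4948.1278 kJ


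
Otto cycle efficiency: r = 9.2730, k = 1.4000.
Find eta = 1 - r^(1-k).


r^(k-1) = 2.4372
eta = 1 - 1/2.4372 = 0.5897 = 58.9690%

58.9690%


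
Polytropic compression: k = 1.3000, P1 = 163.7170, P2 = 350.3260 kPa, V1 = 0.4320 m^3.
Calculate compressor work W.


(k-1)/k = 0.2308
(P2/P1)^exp = 1.1919
W = 4.3333 * 163.7170 * 0.4320 * (1.1919 - 1) = 58.8143 kJ

58.8143 kJ


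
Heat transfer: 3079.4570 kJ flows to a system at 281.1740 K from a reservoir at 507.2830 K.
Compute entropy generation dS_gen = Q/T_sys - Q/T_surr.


dS_sys = 3079.4570/281.1740 = 10.9521 kJ/K
dS_surr = -3079.4570/507.2830 = -6.0705 kJ/K
dS_gen = 10.9521 - 6.0705 = 4.8816 kJ/K (irreversible)

dS_gen = 4.8816 kJ/K, irreversible


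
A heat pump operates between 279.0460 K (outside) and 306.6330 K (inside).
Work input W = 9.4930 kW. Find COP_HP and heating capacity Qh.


COP = 306.6330 / 27.5870 = 11.1151
Qh = 11.1151 * 9.4930 = 105.5159 kW

COP = 11.1151, Qh = 105.5159 kW


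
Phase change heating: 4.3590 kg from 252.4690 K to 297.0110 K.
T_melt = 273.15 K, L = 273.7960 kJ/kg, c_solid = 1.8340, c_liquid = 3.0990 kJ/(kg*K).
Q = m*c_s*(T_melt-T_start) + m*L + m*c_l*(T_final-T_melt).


Q1 (sensible, solid) = 4.3590 * 1.8340 * 20.6810 = 165.3323 kJ
Q2 (latent) = 4.3590 * 273.7960 = 1193.4768 kJ
Q3 (sensible, liquid) = 4.3590 * 3.0990 * 23.8610 = 322.3273 kJ
Q_total = 1681.1364 kJ

1681.1364 kJ


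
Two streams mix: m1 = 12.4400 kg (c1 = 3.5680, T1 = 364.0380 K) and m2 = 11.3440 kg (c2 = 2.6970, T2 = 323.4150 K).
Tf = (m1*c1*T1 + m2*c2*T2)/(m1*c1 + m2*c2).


num = 26052.9684
den = 74.9807
Tf = 347.4624 K

347.4624 K


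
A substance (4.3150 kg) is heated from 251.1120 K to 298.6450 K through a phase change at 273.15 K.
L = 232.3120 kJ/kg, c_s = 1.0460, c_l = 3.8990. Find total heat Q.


Q1 (sensible, solid) = 4.3150 * 1.0460 * 22.0380 = 99.4683 kJ
Q2 (latent) = 4.3150 * 232.3120 = 1002.4263 kJ
Q3 (sensible, liquid) = 4.3150 * 3.8990 * 25.4950 = 428.9326 kJ
Q_total = 1530.8272 kJ

1530.8272 kJ


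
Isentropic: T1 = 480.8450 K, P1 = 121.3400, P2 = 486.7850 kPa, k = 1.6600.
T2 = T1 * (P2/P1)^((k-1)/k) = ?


(k-1)/k = 0.3976
(P2/P1)^exp = 1.7373
T2 = 480.8450 * 1.7373 = 835.3810 K

835.3810 K


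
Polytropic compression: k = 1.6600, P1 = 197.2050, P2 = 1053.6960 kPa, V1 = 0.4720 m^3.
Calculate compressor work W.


(k-1)/k = 0.3976
(P2/P1)^exp = 1.9470
W = 2.5152 * 197.2050 * 0.4720 * (1.9470 - 1) = 221.7035 kJ

221.7035 kJ


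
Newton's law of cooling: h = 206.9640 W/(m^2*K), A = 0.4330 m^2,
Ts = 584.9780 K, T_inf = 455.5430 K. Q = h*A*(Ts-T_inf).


dT = 129.4350 K
Q = 206.9640 * 0.4330 * 129.4350 = 11599.3709 W

11599.3709 W


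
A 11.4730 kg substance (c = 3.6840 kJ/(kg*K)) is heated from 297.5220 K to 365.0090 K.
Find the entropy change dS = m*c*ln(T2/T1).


T2/T1 = 1.2268
ln(T2/T1) = 0.2044
dS = 11.4730 * 3.6840 * 0.2044 = 8.6407 kJ/K

8.6407 kJ/K


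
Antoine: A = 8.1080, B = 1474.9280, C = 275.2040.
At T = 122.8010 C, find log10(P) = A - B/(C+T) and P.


C+T = 398.0050
B/(C+T) = 3.7058
log10(P) = 8.1080 - 3.7058 = 4.4022
P = 10^4.4022 = 25246.2750 mmHg

25246.2750 mmHg


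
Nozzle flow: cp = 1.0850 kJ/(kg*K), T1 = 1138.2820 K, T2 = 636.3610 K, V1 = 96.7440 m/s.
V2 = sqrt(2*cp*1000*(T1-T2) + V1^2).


dT = 501.9210 K
2*cp*1000*dT = 1089168.5700
V1^2 = 9359.4015
V2 = sqrt(1098527.9715) = 1048.1069 m/s

1048.1069 m/s


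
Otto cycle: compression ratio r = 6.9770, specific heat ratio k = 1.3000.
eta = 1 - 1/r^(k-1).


r^(k-1) = 1.7910
eta = 1 - 1/1.7910 = 0.4417 = 44.1659%

44.1659%


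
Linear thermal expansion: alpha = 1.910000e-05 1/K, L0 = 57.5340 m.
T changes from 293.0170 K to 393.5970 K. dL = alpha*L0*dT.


dT = 100.5800 K
dL = 1.910000e-05 * 57.5340 * 100.5800 = 0.110527 m
L_final = 57.644527 m

dL = 0.110527 m


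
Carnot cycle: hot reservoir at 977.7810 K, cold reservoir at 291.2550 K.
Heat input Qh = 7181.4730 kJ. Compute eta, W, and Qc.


eta = 1 - 291.2550/977.7810 = 0.7021
W = 0.7021 * 7181.4730 = 5042.3029 kJ
Qc = 7181.4730 - 5042.3029 = 2139.1701 kJ

eta = 70.2127%, W = 5042.3029 kJ, Qc = 2139.1701 kJ


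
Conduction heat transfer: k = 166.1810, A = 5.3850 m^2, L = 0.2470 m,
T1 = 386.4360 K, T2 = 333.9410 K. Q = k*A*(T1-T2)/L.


dT = 52.4950 K
Q = 166.1810 * 5.3850 * 52.4950 / 0.2470 = 190190.1682 W

190190.1682 W


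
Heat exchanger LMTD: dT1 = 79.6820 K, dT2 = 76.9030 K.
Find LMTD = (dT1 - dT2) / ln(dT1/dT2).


dT1/dT2 = 1.0361
ln(dT1/dT2) = 0.0355
LMTD = 2.7790 / 0.0355 = 78.2843 K

78.2843 K


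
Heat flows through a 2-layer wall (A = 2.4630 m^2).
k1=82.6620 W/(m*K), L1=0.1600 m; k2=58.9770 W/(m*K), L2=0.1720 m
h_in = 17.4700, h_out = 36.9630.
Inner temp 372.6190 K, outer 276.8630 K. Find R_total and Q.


R_conv_in = 1/(17.4700*2.4630) = 0.0232
R_1 = 0.1600/(82.6620*2.4630) = 0.0008
R_2 = 0.1720/(58.9770*2.4630) = 0.0012
R_conv_out = 1/(36.9630*2.4630) = 0.0110
R_total = 0.0362 K/W
Q = 95.7560 / 0.0362 = 2645.5954 W

R_total = 0.0362 K/W, Q = 2645.5954 W


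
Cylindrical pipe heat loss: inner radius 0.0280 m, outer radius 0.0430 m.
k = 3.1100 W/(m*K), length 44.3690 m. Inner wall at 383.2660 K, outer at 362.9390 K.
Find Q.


dT = 20.3270 K
ln(ro/ri) = 0.4290
Q = 2*pi*3.1100*44.3690*20.3270 / 0.4290 = 41080.9371 W

41080.9371 W


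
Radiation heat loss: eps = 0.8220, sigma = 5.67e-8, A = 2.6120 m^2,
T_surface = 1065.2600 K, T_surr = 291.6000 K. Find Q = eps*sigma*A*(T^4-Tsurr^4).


T^4 = 1.2877e+12
Tsurr^4 = 7.2302e+09
Q = 0.8220 * 5.67e-8 * 2.6120 * 1.2805e+12 = 155885.3196 W

155885.3196 W


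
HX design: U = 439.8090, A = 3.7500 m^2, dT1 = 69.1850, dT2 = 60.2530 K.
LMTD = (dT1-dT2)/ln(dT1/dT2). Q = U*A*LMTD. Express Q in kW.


LMTD = 64.6161 K
Q = 439.8090 * 3.7500 * 64.6161 = 106570.3535 W = 106.5704 kW

106.5704 kW


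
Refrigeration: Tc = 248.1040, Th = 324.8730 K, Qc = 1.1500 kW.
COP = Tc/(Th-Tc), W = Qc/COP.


COP = 248.1040 / 76.7690 = 3.2318
W = 1.1500 / 3.2318 = 0.3558 kW

COP = 3.2318, W = 0.3558 kW


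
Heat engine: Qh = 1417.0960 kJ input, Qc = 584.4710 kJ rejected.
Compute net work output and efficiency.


W = 1417.0960 - 584.4710 = 832.6250 kJ
eta = 832.6250 / 1417.0960 = 0.5876 = 58.7557%

W = 832.6250 kJ, eta = 58.7557%


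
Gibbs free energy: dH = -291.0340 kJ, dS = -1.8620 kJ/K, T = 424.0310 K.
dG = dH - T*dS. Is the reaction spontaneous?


T*dS = 424.0310 * -1.8620 = -789.5457 kJ
dG = -291.0340 + 789.5457 = 498.5117 kJ (non-spontaneous)

dG = 498.5117 kJ, non-spontaneous


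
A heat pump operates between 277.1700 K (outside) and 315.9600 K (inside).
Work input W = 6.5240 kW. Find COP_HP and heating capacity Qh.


COP = 315.9600 / 38.7900 = 8.1454
Qh = 8.1454 * 6.5240 = 53.1406 kW

COP = 8.1454, Qh = 53.1406 kW


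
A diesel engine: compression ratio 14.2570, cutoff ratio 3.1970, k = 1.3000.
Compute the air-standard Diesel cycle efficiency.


r^(k-1) = 2.2193
rc^k = 4.5307
eta = 0.4430 = 44.2969%

44.2969%


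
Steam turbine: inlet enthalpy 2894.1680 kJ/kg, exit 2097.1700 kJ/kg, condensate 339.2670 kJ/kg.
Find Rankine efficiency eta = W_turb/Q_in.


W = 796.9980 kJ/kg
Q_in = 2554.9010 kJ/kg
eta = 0.3119 = 31.1949%

eta = 31.1949%


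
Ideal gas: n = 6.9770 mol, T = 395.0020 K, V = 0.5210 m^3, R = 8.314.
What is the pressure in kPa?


P = nRT/V = 6.9770 * 8.314 * 395.0020 / 0.5210
= 22912.7933 / 0.5210 = 43978.4901 Pa = 43.9785 kPa

43.9785 kPa


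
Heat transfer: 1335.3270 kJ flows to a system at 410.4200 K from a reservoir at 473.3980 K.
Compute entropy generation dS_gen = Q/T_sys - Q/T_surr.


dS_sys = 1335.3270/410.4200 = 3.2536 kJ/K
dS_surr = -1335.3270/473.3980 = -2.8207 kJ/K
dS_gen = 3.2536 - 2.8207 = 0.4328 kJ/K (irreversible)

dS_gen = 0.4328 kJ/K, irreversible


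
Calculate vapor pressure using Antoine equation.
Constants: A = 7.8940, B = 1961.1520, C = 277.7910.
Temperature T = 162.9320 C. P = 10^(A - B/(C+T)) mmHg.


C+T = 440.7230
B/(C+T) = 4.4499
log10(P) = 7.8940 - 4.4499 = 3.4441
P = 10^3.4441 = 2780.6625 mmHg

2780.6625 mmHg


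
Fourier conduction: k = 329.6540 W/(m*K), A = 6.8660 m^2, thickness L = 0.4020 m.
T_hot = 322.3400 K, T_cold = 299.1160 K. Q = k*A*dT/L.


dT = 23.2240 K
Q = 329.6540 * 6.8660 * 23.2240 / 0.4020 = 130759.4601 W

130759.4601 W


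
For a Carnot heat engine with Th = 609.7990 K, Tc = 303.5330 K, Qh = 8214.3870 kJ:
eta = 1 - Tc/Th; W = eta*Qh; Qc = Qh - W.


eta = 1 - 303.5330/609.7990 = 0.5022
W = 0.5022 * 8214.3870 = 4125.6011 kJ
Qc = 8214.3870 - 4125.6011 = 4088.7859 kJ

eta = 50.2241%, W = 4125.6011 kJ, Qc = 4088.7859 kJ


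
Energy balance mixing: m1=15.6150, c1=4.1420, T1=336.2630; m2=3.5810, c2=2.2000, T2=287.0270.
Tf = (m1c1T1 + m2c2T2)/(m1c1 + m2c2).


num = 24009.8491
den = 72.5555
Tf = 330.9169 K

330.9169 K


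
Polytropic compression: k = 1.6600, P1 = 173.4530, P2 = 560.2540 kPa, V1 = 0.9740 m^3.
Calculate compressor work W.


(k-1)/k = 0.3976
(P2/P1)^exp = 1.5939
W = 2.5152 * 173.4530 * 0.9740 * (1.5939 - 1) = 252.3481 kJ

252.3481 kJ


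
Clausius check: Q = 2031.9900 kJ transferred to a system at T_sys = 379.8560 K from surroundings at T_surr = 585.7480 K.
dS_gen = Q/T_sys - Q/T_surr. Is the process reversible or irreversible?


dS_sys = 2031.9900/379.8560 = 5.3494 kJ/K
dS_surr = -2031.9900/585.7480 = -3.4691 kJ/K
dS_gen = 5.3494 - 3.4691 = 1.8803 kJ/K (irreversible)

dS_gen = 1.8803 kJ/K, irreversible


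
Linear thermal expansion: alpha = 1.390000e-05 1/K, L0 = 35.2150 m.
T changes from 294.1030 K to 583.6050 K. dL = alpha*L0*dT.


dT = 289.5020 K
dL = 1.390000e-05 * 35.2150 * 289.5020 = 0.141708 m
L_final = 35.356708 m

dL = 0.141708 m


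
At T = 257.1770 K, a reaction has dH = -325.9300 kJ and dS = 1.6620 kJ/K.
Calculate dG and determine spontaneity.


T*dS = 257.1770 * 1.6620 = 427.4282 kJ
dG = -325.9300 - 427.4282 = -753.3582 kJ (spontaneous)

dG = -753.3582 kJ, spontaneous


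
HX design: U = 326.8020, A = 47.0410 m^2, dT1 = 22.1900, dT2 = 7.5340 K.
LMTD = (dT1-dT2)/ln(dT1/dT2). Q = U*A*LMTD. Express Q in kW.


LMTD = 13.5677 K
Q = 326.8020 * 47.0410 * 13.5677 = 208576.9207 W = 208.5769 kW

208.5769 kW


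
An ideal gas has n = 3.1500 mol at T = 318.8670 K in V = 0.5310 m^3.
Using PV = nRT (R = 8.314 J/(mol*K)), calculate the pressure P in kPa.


P = nRT/V = 3.1500 * 8.314 * 318.8670 / 0.5310
= 8350.8397 / 0.5310 = 15726.6285 Pa = 15.7266 kPa

15.7266 kPa


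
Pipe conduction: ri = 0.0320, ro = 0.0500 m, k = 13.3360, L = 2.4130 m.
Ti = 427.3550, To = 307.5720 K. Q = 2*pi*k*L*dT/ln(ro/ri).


dT = 119.7830 K
ln(ro/ri) = 0.4463
Q = 2*pi*13.3360*2.4130*119.7830 / 0.4463 = 54267.9763 W

54267.9763 W


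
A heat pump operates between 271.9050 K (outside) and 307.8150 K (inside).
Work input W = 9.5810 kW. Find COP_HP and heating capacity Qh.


COP = 307.8150 / 35.9100 = 8.5718
Qh = 8.5718 * 9.5810 = 82.1269 kW

COP = 8.5718, Qh = 82.1269 kW


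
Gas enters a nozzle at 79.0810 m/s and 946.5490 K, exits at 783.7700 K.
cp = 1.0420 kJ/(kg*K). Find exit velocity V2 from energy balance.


dT = 162.7790 K
2*cp*1000*dT = 339231.4360
V1^2 = 6253.8046
V2 = sqrt(345485.2406) = 587.7799 m/s

587.7799 m/s


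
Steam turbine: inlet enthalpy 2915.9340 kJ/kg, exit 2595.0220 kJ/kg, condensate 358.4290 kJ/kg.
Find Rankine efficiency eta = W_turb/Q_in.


W = 320.9120 kJ/kg
Q_in = 2557.5050 kJ/kg
eta = 0.1255 = 12.5479%

eta = 12.5479%


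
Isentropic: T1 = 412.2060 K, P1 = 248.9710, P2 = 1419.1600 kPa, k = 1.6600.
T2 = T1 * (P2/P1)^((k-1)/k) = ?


(k-1)/k = 0.3976
(P2/P1)^exp = 1.9977
T2 = 412.2060 * 1.9977 = 823.4665 K

823.4665 K


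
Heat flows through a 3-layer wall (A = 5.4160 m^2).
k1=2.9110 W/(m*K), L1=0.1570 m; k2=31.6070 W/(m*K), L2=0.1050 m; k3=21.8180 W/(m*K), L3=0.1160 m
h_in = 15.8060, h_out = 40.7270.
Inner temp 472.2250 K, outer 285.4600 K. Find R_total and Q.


R_conv_in = 1/(15.8060*5.4160) = 0.0117
R_1 = 0.1570/(2.9110*5.4160) = 0.0100
R_2 = 0.1050/(31.6070*5.4160) = 0.0006
R_3 = 0.1160/(21.8180*5.4160) = 0.0010
R_conv_out = 1/(40.7270*5.4160) = 0.0045
R_total = 0.0278 K/W
Q = 186.7650 / 0.0278 = 6725.8414 W

R_total = 0.0278 K/W, Q = 6725.8414 W


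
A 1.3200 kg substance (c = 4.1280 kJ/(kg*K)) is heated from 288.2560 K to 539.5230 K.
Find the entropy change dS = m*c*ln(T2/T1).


T2/T1 = 1.8717
ln(T2/T1) = 0.6268
dS = 1.3200 * 4.1280 * 0.6268 = 3.4156 kJ/K

3.4156 kJ/K


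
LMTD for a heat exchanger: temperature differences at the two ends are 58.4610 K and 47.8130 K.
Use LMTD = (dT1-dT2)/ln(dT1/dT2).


dT1/dT2 = 1.2227
ln(dT1/dT2) = 0.2011
LMTD = 10.6480 / 0.2011 = 52.9587 K

52.9587 K


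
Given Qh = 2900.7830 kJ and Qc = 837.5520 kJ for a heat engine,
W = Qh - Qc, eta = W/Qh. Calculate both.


W = 2900.7830 - 837.5520 = 2063.2310 kJ
eta = 2063.2310 / 2900.7830 = 0.7113 = 71.1267%

W = 2063.2310 kJ, eta = 71.1267%


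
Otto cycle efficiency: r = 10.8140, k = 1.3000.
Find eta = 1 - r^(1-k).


r^(k-1) = 2.0427
eta = 1 - 1/2.0427 = 0.5104 = 51.0442%

51.0442%


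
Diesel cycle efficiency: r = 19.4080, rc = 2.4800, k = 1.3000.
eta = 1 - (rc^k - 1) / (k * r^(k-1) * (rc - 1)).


r^(k-1) = 2.4344
rc^k = 3.2568
eta = 0.5182 = 51.8176%

51.8176%


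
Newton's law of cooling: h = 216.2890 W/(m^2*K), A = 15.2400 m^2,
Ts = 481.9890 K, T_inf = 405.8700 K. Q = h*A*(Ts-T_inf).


dT = 76.1190 K
Q = 216.2890 * 15.2400 * 76.1190 = 250906.8244 W

250906.8244 W


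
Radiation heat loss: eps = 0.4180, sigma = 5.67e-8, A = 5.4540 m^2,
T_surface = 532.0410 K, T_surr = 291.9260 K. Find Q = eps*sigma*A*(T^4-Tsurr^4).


T^4 = 8.0127e+10
Tsurr^4 = 7.2626e+09
Q = 0.4180 * 5.67e-8 * 5.4540 * 7.2865e+10 = 9418.7147 W

9418.7147 W


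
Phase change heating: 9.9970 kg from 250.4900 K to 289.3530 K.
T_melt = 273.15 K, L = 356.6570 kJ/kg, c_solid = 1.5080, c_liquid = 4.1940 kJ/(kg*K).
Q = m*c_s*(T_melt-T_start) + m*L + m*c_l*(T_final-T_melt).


Q1 (sensible, solid) = 9.9970 * 1.5080 * 22.6600 = 341.6103 kJ
Q2 (latent) = 9.9970 * 356.6570 = 3565.5000 kJ
Q3 (sensible, liquid) = 9.9970 * 4.1940 * 16.2030 = 679.3500 kJ
Q_total = 4586.4603 kJ

4586.4603 kJ


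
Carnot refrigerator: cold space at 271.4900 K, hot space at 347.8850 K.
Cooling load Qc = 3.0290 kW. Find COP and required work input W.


COP = 271.4900 / 76.3950 = 3.5538
W = 3.0290 / 3.5538 = 0.8523 kW

COP = 3.5538, W = 0.8523 kW


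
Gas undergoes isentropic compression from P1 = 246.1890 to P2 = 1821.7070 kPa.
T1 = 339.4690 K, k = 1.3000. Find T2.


(k-1)/k = 0.2308
(P2/P1)^exp = 1.5870
T2 = 339.4690 * 1.5870 = 538.7497 K

538.7497 K


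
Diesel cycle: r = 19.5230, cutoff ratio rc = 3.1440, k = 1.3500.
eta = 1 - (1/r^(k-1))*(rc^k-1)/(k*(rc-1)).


r^(k-1) = 2.8294
rc^k = 4.6946
eta = 0.5488 = 54.8850%

54.8850%


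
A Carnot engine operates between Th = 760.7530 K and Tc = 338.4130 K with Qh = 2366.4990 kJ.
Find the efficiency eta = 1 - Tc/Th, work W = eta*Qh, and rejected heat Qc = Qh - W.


eta = 1 - 338.4130/760.7530 = 0.5552
W = 0.5552 * 2366.4990 = 1313.7867 kJ
Qc = 2366.4990 - 1313.7867 = 1052.7123 kJ

eta = 55.5160%, W = 1313.7867 kJ, Qc = 1052.7123 kJ


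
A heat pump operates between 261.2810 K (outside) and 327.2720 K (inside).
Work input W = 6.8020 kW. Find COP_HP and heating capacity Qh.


COP = 327.2720 / 65.9910 = 4.9593
Qh = 4.9593 * 6.8020 = 33.7335 kW

COP = 4.9593, Qh = 33.7335 kW


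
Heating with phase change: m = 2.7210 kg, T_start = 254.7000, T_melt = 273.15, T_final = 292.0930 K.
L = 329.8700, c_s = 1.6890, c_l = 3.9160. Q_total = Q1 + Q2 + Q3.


Q1 (sensible, solid) = 2.7210 * 1.6890 * 18.4500 = 84.7919 kJ
Q2 (latent) = 2.7210 * 329.8700 = 897.5763 kJ
Q3 (sensible, liquid) = 2.7210 * 3.9160 * 18.9430 = 201.8459 kJ
Q_total = 1184.2141 kJ

1184.2141 kJ


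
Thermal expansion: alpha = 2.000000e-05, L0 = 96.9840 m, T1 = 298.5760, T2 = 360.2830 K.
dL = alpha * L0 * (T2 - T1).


dT = 61.7070 K
dL = 2.000000e-05 * 96.9840 * 61.7070 = 0.119692 m
L_final = 97.103692 m

dL = 0.119692 m


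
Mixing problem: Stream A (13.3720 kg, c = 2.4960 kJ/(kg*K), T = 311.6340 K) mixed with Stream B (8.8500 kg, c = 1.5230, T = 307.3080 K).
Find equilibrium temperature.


num = 14543.3222
den = 46.8551
Tf = 310.3896 K

310.3896 K


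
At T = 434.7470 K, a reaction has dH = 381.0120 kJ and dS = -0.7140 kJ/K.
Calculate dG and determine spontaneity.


T*dS = 434.7470 * -0.7140 = -310.4094 kJ
dG = 381.0120 + 310.4094 = 691.4214 kJ (non-spontaneous)

dG = 691.4214 kJ, non-spontaneous


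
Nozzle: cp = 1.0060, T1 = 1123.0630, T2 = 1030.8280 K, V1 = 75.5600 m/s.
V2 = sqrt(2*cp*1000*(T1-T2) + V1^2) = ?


dT = 92.2350 K
2*cp*1000*dT = 185576.8200
V1^2 = 5709.3136
V2 = sqrt(191286.1336) = 437.3627 m/s

437.3627 m/s


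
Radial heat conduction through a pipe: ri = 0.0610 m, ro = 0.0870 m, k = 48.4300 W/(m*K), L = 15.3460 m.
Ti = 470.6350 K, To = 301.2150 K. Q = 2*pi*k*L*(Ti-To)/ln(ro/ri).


dT = 169.4200 K
ln(ro/ri) = 0.3550
Q = 2*pi*48.4300*15.3460*169.4200 / 0.3550 = 2228352.8055 W

2228352.8055 W


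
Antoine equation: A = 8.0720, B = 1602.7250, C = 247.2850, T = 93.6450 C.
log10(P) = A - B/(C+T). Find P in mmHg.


C+T = 340.9300
B/(C+T) = 4.7010
log10(P) = 8.0720 - 4.7010 = 3.3710
P = 10^3.3710 = 2349.4254 mmHg

2349.4254 mmHg


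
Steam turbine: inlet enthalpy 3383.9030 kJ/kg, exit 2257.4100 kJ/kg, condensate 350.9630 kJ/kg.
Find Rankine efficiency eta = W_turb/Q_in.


W = 1126.4930 kJ/kg
Q_in = 3032.9400 kJ/kg
eta = 0.3714 = 37.1419%

eta = 37.1419%


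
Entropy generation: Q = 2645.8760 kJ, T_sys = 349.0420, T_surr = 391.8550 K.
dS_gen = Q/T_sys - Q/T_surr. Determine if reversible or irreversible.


dS_sys = 2645.8760/349.0420 = 7.5804 kJ/K
dS_surr = -2645.8760/391.8550 = -6.7522 kJ/K
dS_gen = 7.5804 - 6.7522 = 0.8282 kJ/K (irreversible)

dS_gen = 0.8282 kJ/K, irreversible


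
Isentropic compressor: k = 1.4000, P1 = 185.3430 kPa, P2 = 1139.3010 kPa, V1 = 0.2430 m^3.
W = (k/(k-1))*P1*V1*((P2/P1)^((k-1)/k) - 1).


(k-1)/k = 0.2857
(P2/P1)^exp = 1.6801
W = 3.5000 * 185.3430 * 0.2430 * (1.6801 - 1) = 107.2052 kJ

107.2052 kJ


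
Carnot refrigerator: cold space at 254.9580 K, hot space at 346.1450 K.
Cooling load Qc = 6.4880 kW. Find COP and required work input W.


COP = 254.9580 / 91.1870 = 2.7960
W = 6.4880 / 2.7960 = 2.3205 kW

COP = 2.7960, W = 2.3205 kW


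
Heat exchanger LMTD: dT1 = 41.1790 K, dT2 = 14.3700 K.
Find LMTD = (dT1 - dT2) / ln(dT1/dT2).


dT1/dT2 = 2.8656
ln(dT1/dT2) = 1.0528
LMTD = 26.8090 / 1.0528 = 25.4648 K

25.4648 K


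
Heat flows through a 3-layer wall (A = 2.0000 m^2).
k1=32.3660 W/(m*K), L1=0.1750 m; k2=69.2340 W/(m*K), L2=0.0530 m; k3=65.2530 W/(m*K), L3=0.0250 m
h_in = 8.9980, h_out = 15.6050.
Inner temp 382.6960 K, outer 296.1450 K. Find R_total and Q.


R_conv_in = 1/(8.9980*2.0000) = 0.0556
R_1 = 0.1750/(32.3660*2.0000) = 0.0027
R_2 = 0.0530/(69.2340*2.0000) = 0.0004
R_3 = 0.0250/(65.2530*2.0000) = 0.0002
R_conv_out = 1/(15.6050*2.0000) = 0.0320
R_total = 0.0909 K/W
Q = 86.5510 / 0.0909 = 952.2956 W

R_total = 0.0909 K/W, Q = 952.2956 W


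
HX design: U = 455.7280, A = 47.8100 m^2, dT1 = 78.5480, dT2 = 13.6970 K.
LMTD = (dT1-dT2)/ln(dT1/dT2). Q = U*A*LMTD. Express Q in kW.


LMTD = 37.1313 K
Q = 455.7280 * 47.8100 * 37.1313 = 809029.4291 W = 809.0294 kW

809.0294 kW


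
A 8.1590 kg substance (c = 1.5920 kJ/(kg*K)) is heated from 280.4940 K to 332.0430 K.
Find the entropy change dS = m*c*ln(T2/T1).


T2/T1 = 1.1838
ln(T2/T1) = 0.1687
dS = 8.1590 * 1.5920 * 0.1687 = 2.1914 kJ/K

2.1914 kJ/K


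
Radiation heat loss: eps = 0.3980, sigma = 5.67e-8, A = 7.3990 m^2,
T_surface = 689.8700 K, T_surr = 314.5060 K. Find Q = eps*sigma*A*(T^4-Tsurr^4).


T^4 = 2.2650e+11
Tsurr^4 = 9.7840e+09
Q = 0.3980 * 5.67e-8 * 7.3990 * 2.1672e+11 = 36185.2048 W

36185.2048 W


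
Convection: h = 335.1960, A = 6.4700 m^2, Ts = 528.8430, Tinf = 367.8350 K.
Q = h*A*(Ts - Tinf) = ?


dT = 161.0080 K
Q = 335.1960 * 6.4700 * 161.0080 = 349180.9671 W

349180.9671 W


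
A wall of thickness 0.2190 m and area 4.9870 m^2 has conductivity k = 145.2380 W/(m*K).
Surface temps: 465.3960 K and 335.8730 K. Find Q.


dT = 129.5230 K
Q = 145.2380 * 4.9870 * 129.5230 / 0.2190 = 428373.3140 W

428373.3140 W


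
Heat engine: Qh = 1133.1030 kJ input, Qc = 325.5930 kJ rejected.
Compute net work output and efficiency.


W = 1133.1030 - 325.5930 = 807.5100 kJ
eta = 807.5100 / 1133.1030 = 0.7127 = 71.2654%

W = 807.5100 kJ, eta = 71.2654%


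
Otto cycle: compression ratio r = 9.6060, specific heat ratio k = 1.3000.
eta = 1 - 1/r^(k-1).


r^(k-1) = 1.9713
eta = 1 - 1/1.9713 = 0.4927 = 49.2732%

49.2732%


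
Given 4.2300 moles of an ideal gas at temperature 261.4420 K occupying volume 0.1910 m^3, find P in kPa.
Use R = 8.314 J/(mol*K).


P = nRT/V = 4.2300 * 8.314 * 261.4420 / 0.1910
= 9194.4498 / 0.1910 = 48138.4805 Pa = 48.1385 kPa

48.1385 kPa


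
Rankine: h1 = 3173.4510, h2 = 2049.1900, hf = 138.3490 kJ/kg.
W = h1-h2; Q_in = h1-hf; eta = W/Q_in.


W = 1124.2610 kJ/kg
Q_in = 3035.1020 kJ/kg
eta = 0.3704 = 37.0420%

eta = 37.0420%


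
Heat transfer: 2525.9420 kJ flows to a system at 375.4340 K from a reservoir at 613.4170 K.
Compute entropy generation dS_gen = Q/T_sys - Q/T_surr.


dS_sys = 2525.9420/375.4340 = 6.7281 kJ/K
dS_surr = -2525.9420/613.4170 = -4.1178 kJ/K
dS_gen = 6.7281 - 4.1178 = 2.6102 kJ/K (irreversible)

dS_gen = 2.6102 kJ/K, irreversible


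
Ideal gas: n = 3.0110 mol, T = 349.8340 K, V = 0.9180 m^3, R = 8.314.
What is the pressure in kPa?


P = nRT/V = 3.0110 * 8.314 * 349.8340 / 0.9180
= 8757.5533 / 0.9180 = 9539.8185 Pa = 9.5398 kPa

9.5398 kPa


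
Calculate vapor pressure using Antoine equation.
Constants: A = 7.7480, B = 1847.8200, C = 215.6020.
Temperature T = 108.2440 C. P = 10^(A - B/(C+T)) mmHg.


C+T = 323.8460
B/(C+T) = 5.7059
log10(P) = 7.7480 - 5.7059 = 2.0421
P = 10^2.0421 = 110.1894 mmHg

110.1894 mmHg


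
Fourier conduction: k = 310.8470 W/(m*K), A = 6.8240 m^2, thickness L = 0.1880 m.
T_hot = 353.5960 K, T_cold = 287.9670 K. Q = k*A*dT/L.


dT = 65.6290 K
Q = 310.8470 * 6.8240 * 65.6290 / 0.1880 = 740497.5673 W

740497.5673 W


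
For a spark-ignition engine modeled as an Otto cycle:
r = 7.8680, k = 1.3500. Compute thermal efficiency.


r^(k-1) = 2.0585
eta = 1 - 1/2.0585 = 0.5142 = 51.4211%

51.4211%


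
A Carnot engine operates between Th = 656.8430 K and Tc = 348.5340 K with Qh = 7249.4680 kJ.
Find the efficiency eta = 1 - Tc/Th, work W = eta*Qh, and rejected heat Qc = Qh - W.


eta = 1 - 348.5340/656.8430 = 0.4694
W = 0.4694 * 7249.4680 = 3402.7557 kJ
Qc = 7249.4680 - 3402.7557 = 3846.7123 kJ

eta = 46.9380%, W = 3402.7557 kJ, Qc = 3846.7123 kJ
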